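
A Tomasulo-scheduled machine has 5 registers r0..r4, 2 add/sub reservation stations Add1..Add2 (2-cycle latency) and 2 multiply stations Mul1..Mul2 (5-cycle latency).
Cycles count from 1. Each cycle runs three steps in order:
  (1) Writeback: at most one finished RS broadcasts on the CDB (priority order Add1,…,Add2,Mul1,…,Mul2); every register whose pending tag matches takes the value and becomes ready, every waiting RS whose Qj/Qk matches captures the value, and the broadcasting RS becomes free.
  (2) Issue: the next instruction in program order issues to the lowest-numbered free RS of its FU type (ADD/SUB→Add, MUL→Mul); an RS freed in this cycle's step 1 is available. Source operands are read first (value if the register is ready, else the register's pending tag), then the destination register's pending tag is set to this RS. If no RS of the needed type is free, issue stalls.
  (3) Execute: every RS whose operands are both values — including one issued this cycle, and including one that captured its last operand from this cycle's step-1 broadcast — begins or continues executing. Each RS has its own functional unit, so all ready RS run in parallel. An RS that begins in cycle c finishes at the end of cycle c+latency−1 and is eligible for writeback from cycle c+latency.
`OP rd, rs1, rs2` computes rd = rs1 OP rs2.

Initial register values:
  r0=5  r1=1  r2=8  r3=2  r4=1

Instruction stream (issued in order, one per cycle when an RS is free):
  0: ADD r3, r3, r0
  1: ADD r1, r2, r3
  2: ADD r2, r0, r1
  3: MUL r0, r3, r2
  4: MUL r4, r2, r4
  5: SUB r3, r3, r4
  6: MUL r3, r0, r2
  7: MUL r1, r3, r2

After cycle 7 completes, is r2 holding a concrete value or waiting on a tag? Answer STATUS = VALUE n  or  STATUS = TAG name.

STATUS = VALUE 20

cycle 1: issue ADD r3<-Add1 // r0:5,r1:1,r2:8,r3:Add1,r4:1
cycle 2: issue ADD r1<-Add2 // r0:5,r1:Add2,r2:8,r3:Add1,r4:1
cycle 3: CDB Add1=7; issue ADD r2<-Add1 // r0:5,r1:Add2,r2:Add1,r3:7,r4:1
cycle 4: issue MUL r0<-Mul1 // r0:Mul1,r1:Add2,r2:Add1,r3:7,r4:1
cycle 5: CDB Add2=15; issue MUL r4<-Mul2 // r0:Mul1,r1:15,r2:Add1,r3:7,r4:Mul2
cycle 6: issue SUB r3<-Add2 // r0:Mul1,r1:15,r2:Add1,r3:Add2,r4:Mul2
cycle 7: CDB Add1=20; stall // r0:Mul1,r1:15,r2:20,r3:Add2,r4:Mul2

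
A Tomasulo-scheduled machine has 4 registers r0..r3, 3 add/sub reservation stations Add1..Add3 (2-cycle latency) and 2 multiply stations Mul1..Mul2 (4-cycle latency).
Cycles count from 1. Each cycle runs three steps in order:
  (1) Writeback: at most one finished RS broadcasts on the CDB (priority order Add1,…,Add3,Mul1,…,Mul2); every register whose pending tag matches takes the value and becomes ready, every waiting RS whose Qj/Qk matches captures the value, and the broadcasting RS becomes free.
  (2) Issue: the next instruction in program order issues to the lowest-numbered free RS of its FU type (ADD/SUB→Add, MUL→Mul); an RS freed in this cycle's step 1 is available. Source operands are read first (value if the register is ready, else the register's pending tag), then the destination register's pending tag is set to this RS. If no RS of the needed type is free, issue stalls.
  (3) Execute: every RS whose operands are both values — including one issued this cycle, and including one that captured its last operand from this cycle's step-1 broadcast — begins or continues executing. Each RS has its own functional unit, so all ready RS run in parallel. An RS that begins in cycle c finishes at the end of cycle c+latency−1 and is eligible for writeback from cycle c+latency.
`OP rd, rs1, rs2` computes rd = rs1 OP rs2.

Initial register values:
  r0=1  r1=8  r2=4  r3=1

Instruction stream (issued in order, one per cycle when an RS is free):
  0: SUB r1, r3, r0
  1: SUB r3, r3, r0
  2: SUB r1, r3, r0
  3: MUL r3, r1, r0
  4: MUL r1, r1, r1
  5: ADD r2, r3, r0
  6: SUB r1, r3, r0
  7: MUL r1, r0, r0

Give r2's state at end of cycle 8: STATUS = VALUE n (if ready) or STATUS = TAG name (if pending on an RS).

STATUS = TAG Add1

  c1: issue SUB r1<-Add1  regs: r0:1,r1:Add1,r2:4,r3:1
  c2: issue SUB r3<-Add2  regs: r0:1,r1:Add1,r2:4,r3:Add2
  c3: CDB Add1=0; issue SUB r1<-Add1  regs: r0:1,r1:Add1,r2:4,r3:Add2
  c4: CDB Add2=0; issue MUL r3<-Mul1  regs: r0:1,r1:Add1,r2:4,r3:Mul1
  c5: issue MUL r1<-Mul2  regs: r0:1,r1:Mul2,r2:4,r3:Mul1
  c6: CDB Add1=-1; issue ADD r2<-Add1  regs: r0:1,r1:Mul2,r2:Add1,r3:Mul1
  c7: issue SUB r1<-Add2  regs: r0:1,r1:Add2,r2:Add1,r3:Mul1
  c8: stall  regs: r0:1,r1:Add2,r2:Add1,r3:Mul1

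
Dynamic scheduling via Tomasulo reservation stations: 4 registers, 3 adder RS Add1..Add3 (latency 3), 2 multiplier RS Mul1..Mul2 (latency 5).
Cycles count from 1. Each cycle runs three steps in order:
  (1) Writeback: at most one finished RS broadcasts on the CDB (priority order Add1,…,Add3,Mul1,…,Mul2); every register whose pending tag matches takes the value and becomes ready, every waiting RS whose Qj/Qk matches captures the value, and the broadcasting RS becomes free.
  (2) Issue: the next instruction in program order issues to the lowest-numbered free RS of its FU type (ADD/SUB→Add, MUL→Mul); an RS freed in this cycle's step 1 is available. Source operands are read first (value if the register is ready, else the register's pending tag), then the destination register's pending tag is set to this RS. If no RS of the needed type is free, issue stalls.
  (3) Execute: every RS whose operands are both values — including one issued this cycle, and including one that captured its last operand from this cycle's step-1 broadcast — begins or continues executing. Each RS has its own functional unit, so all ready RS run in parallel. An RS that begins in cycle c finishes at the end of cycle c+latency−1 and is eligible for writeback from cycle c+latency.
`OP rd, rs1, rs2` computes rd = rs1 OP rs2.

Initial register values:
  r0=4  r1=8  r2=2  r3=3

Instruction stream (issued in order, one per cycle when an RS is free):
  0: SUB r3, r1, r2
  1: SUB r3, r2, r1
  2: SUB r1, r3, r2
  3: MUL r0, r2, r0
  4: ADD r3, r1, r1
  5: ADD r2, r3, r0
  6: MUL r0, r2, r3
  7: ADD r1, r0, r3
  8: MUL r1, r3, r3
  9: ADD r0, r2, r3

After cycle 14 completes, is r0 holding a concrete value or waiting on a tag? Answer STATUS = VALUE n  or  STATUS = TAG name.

STATUS = TAG Add1

  c1: issue SUB r3<-Add1  regs: r0:4,r1:8,r2:2,r3:Add1
  c2: issue SUB r3<-Add2  regs: r0:4,r1:8,r2:2,r3:Add2
  c3: issue SUB r1<-Add3  regs: r0:4,r1:Add3,r2:2,r3:Add2
  c4: CDB Add1=6; issue MUL r0<-Mul1  regs: r0:Mul1,r1:Add3,r2:2,r3:Add2
  c5: CDB Add2=-6; issue ADD r3<-Add1  regs: r0:Mul1,r1:Add3,r2:2,r3:Add1
  c6: issue ADD r2<-Add2  regs: r0:Mul1,r1:Add3,r2:Add2,r3:Add1
  c7: issue MUL r0<-Mul2  regs: r0:Mul2,r1:Add3,r2:Add2,r3:Add1
  c8: CDB Add3=-8; issue ADD r1<-Add3  regs: r0:Mul2,r1:Add3,r2:Add2,r3:Add1
  c9: CDB Mul1=8; issue MUL r1<-Mul1  regs: r0:Mul2,r1:Mul1,r2:Add2,r3:Add1
  c10: stall  regs: r0:Mul2,r1:Mul1,r2:Add2,r3:Add1
  c11: CDB Add1=-16; issue ADD r0<-Add1  regs: r0:Add1,r1:Mul1,r2:Add2,r3:-16
  c12: -  regs: r0:Add1,r1:Mul1,r2:Add2,r3:-16
  c13: -  regs: r0:Add1,r1:Mul1,r2:Add2,r3:-16
  c14: CDB Add2=-8  regs: r0:Add1,r1:Mul1,r2:-8,r3:-16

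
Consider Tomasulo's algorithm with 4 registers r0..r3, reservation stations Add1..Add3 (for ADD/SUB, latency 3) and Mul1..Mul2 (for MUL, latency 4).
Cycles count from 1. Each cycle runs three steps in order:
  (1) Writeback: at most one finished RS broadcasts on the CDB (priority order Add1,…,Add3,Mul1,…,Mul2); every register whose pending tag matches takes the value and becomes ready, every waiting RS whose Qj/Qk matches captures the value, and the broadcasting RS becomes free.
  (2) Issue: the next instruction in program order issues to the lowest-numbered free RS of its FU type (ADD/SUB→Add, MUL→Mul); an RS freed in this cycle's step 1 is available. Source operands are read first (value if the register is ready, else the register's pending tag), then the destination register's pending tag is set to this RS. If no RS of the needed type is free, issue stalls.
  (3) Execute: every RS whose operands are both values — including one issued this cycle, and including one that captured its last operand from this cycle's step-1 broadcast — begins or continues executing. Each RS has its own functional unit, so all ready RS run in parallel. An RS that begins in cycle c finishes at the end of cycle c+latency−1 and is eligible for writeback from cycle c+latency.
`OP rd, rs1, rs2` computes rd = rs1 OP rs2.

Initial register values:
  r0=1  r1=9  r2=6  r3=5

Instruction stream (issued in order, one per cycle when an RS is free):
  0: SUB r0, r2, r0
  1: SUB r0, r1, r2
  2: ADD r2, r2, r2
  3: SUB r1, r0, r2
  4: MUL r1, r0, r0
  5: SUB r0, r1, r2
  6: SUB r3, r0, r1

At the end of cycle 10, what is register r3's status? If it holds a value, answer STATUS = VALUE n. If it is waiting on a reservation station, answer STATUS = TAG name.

STATUS = TAG Add3

c1: issue SUB r0<-Add1 | r0:Add1,r1:9,r2:6,r3:5
c2: issue SUB r0<-Add2 | r0:Add2,r1:9,r2:6,r3:5
c3: issue ADD r2<-Add3 | r0:Add2,r1:9,r2:Add3,r3:5
c4: CDB Add1=5; issue SUB r1<-Add1 | r0:Add2,r1:Add1,r2:Add3,r3:5
c5: CDB Add2=3; issue MUL r1<-Mul1 | r0:3,r1:Mul1,r2:Add3,r3:5
c6: CDB Add3=12; issue SUB r0<-Add2 | r0:Add2,r1:Mul1,r2:12,r3:5
c7: issue SUB r3<-Add3 | r0:Add2,r1:Mul1,r2:12,r3:Add3
c8: - | r0:Add2,r1:Mul1,r2:12,r3:Add3
c9: CDB Add1=-9 | r0:Add2,r1:Mul1,r2:12,r3:Add3
c10: CDB Mul1=9 | r0:Add2,r1:9,r2:12,r3:Add3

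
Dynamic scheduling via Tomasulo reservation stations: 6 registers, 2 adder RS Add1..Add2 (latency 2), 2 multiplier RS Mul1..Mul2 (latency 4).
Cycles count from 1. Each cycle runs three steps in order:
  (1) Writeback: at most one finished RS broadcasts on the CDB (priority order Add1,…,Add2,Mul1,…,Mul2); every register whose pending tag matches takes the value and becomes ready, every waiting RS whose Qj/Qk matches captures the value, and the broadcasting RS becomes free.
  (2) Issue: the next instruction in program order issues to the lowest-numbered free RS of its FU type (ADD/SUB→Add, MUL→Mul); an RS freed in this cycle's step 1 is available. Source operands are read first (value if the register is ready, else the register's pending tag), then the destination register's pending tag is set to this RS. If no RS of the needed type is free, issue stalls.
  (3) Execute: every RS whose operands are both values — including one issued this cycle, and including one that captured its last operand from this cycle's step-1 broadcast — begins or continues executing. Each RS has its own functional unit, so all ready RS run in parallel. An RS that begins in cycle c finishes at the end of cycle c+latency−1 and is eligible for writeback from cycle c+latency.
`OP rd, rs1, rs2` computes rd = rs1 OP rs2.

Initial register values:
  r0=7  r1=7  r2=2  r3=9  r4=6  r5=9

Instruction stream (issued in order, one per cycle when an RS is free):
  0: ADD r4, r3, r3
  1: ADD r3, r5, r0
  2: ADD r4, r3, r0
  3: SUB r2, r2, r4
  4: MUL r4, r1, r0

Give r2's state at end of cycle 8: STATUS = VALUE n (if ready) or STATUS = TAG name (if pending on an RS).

STATUS = VALUE -21

c1: issue ADD r4<-Add1 | r0:7,r1:7,r2:2,r3:9,r4:Add1,r5:9
c2: issue ADD r3<-Add2 | r0:7,r1:7,r2:2,r3:Add2,r4:Add1,r5:9
c3: CDB Add1=18; issue ADD r4<-Add1 | r0:7,r1:7,r2:2,r3:Add2,r4:Add1,r5:9
c4: CDB Add2=16; issue SUB r2<-Add2 | r0:7,r1:7,r2:Add2,r3:16,r4:Add1,r5:9
c5: issue MUL r4<-Mul1 | r0:7,r1:7,r2:Add2,r3:16,r4:Mul1,r5:9
c6: CDB Add1=23 | r0:7,r1:7,r2:Add2,r3:16,r4:Mul1,r5:9
c7: - | r0:7,r1:7,r2:Add2,r3:16,r4:Mul1,r5:9
c8: CDB Add2=-21 | r0:7,r1:7,r2:-21,r3:16,r4:Mul1,r5:9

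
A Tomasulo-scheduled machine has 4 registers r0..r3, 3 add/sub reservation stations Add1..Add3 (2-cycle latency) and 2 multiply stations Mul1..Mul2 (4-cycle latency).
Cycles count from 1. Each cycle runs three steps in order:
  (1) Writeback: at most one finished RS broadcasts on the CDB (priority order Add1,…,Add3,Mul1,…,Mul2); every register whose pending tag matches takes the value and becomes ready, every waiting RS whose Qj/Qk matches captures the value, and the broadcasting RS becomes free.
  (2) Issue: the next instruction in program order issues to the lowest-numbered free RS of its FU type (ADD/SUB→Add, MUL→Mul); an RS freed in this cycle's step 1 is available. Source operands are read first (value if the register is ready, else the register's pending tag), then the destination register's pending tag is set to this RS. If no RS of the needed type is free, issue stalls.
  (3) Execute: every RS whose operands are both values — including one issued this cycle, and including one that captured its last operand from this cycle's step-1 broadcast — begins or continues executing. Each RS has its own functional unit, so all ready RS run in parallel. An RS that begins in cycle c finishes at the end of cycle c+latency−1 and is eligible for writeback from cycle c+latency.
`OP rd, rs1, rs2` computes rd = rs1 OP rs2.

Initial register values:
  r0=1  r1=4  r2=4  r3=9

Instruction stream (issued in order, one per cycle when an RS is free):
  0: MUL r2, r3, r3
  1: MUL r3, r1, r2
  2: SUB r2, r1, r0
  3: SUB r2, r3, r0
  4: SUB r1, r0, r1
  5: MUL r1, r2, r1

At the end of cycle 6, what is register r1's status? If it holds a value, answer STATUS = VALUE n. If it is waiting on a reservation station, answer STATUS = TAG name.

STATUS = TAG Mul1

cycle 1: issue MUL r2<-Mul1 // r0:1,r1:4,r2:Mul1,r3:9
cycle 2: issue MUL r3<-Mul2 // r0:1,r1:4,r2:Mul1,r3:Mul2
cycle 3: issue SUB r2<-Add1 // r0:1,r1:4,r2:Add1,r3:Mul2
cycle 4: issue SUB r2<-Add2 // r0:1,r1:4,r2:Add2,r3:Mul2
cycle 5: CDB Add1=3; issue SUB r1<-Add1 // r0:1,r1:Add1,r2:Add2,r3:Mul2
cycle 6: CDB Mul1=81; issue MUL r1<-Mul1 // r0:1,r1:Mul1,r2:Add2,r3:Mul2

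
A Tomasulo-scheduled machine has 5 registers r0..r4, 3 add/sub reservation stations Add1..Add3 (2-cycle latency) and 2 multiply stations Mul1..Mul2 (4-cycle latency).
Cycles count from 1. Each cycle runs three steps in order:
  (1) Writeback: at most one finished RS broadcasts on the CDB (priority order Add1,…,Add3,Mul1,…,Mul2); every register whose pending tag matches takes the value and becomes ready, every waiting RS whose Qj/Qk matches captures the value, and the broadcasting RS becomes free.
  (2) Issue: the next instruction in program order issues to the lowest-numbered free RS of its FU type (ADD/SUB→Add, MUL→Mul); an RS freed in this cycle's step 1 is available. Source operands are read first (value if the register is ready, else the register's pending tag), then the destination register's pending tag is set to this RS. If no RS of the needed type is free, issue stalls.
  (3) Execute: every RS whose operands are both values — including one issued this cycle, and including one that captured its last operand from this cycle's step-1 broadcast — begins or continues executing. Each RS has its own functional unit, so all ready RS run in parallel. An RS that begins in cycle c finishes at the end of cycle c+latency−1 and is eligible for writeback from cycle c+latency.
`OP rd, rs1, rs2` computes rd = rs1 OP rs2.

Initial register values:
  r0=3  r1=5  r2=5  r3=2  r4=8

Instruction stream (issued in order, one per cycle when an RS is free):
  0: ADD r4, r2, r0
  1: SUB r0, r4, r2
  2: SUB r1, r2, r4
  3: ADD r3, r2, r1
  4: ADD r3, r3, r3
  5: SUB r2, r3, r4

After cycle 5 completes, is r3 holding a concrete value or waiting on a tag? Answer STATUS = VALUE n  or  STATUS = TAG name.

c1: issue ADD r4<-Add1 | r0:3,r1:5,r2:5,r3:2,r4:Add1
c2: issue SUB r0<-Add2 | r0:Add2,r1:5,r2:5,r3:2,r4:Add1
c3: CDB Add1=8; issue SUB r1<-Add1 | r0:Add2,r1:Add1,r2:5,r3:2,r4:8
c4: issue ADD r3<-Add3 | r0:Add2,r1:Add1,r2:5,r3:Add3,r4:8
c5: CDB Add1=-3; issue ADD r3<-Add1 | r0:Add2,r1:-3,r2:5,r3:Add1,r4:8

STATUS = TAG Add1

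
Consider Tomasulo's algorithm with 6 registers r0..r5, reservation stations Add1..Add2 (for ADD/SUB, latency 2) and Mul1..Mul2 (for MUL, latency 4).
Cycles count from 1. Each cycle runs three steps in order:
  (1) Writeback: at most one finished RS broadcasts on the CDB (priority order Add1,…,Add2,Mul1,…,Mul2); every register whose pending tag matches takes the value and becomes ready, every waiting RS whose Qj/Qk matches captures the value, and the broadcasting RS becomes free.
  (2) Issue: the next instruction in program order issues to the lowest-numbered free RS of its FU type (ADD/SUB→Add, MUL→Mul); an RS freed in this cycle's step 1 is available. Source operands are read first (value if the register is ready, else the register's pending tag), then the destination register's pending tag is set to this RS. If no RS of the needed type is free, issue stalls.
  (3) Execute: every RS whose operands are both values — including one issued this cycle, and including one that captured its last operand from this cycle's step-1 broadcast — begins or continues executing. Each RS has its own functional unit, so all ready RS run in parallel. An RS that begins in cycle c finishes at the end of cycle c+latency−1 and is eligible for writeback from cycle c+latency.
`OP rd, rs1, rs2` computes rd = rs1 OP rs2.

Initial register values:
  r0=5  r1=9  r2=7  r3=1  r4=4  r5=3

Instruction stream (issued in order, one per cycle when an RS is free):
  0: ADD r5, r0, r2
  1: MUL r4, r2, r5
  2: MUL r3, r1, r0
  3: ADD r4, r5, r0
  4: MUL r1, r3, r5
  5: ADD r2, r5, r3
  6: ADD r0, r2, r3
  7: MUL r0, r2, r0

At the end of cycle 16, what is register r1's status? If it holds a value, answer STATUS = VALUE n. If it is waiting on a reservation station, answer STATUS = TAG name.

STATUS = VALUE 540

  c1: issue ADD r5<-Add1  regs: r0:5,r1:9,r2:7,r3:1,r4:4,r5:Add1
  c2: issue MUL r4<-Mul1  regs: r0:5,r1:9,r2:7,r3:1,r4:Mul1,r5:Add1
  c3: CDB Add1=12; issue MUL r3<-Mul2  regs: r0:5,r1:9,r2:7,r3:Mul2,r4:Mul1,r5:12
  c4: issue ADD r4<-Add1  regs: r0:5,r1:9,r2:7,r3:Mul2,r4:Add1,r5:12
  c5: stall  regs: r0:5,r1:9,r2:7,r3:Mul2,r4:Add1,r5:12
  c6: CDB Add1=17; stall  regs: r0:5,r1:9,r2:7,r3:Mul2,r4:17,r5:12
  c7: CDB Mul1=84; issue MUL r1<-Mul1  regs: r0:5,r1:Mul1,r2:7,r3:Mul2,r4:17,r5:12
  c8: CDB Mul2=45; issue ADD r2<-Add1  regs: r0:5,r1:Mul1,r2:Add1,r3:45,r4:17,r5:12
  c9: issue ADD r0<-Add2  regs: r0:Add2,r1:Mul1,r2:Add1,r3:45,r4:17,r5:12
  c10: CDB Add1=57; issue MUL r0<-Mul2  regs: r0:Mul2,r1:Mul1,r2:57,r3:45,r4:17,r5:12
  c11: -  regs: r0:Mul2,r1:Mul1,r2:57,r3:45,r4:17,r5:12
  c12: CDB Add2=102  regs: r0:Mul2,r1:Mul1,r2:57,r3:45,r4:17,r5:12
  c13: CDB Mul1=540  regs: r0:Mul2,r1:540,r2:57,r3:45,r4:17,r5:12
  c14: -  regs: r0:Mul2,r1:540,r2:57,r3:45,r4:17,r5:12
  c15: -  regs: r0:Mul2,r1:540,r2:57,r3:45,r4:17,r5:12
  c16: CDB Mul2=5814  regs: r0:5814,r1:540,r2:57,r3:45,r4:17,r5:12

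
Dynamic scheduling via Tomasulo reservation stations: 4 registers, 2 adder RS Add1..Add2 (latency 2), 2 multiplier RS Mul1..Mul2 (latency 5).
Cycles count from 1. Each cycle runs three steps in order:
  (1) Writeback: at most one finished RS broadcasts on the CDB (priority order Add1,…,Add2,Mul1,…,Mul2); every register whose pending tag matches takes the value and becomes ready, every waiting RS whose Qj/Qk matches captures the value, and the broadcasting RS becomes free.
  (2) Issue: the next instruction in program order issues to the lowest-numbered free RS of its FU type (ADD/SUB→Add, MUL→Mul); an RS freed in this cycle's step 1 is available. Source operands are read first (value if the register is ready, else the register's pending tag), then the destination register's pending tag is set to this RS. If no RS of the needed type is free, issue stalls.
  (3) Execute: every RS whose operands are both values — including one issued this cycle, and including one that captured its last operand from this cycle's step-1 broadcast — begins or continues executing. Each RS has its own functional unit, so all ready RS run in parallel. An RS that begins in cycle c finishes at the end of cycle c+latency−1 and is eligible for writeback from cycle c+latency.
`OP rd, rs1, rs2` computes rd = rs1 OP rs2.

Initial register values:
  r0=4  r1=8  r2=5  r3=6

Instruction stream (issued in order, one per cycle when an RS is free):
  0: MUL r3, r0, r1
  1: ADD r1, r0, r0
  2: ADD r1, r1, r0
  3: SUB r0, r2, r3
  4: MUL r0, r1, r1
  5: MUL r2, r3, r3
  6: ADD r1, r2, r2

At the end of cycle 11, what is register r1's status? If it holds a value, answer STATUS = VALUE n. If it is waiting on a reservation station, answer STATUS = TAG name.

STATUS = TAG Add2

cycle 1: issue MUL r3<-Mul1 // r0:4,r1:8,r2:5,r3:Mul1
cycle 2: issue ADD r1<-Add1 // r0:4,r1:Add1,r2:5,r3:Mul1
cycle 3: issue ADD r1<-Add2 // r0:4,r1:Add2,r2:5,r3:Mul1
cycle 4: CDB Add1=8; issue SUB r0<-Add1 // r0:Add1,r1:Add2,r2:5,r3:Mul1
cycle 5: issue MUL r0<-Mul2 // r0:Mul2,r1:Add2,r2:5,r3:Mul1
cycle 6: CDB Add2=12; stall // r0:Mul2,r1:12,r2:5,r3:Mul1
cycle 7: CDB Mul1=32; issue MUL r2<-Mul1 // r0:Mul2,r1:12,r2:Mul1,r3:32
cycle 8: issue ADD r1<-Add2 // r0:Mul2,r1:Add2,r2:Mul1,r3:32
cycle 9: CDB Add1=-27 // r0:Mul2,r1:Add2,r2:Mul1,r3:32
cycle 10: - // r0:Mul2,r1:Add2,r2:Mul1,r3:32
cycle 11: CDB Mul2=144 // r0:144,r1:Add2,r2:Mul1,r3:32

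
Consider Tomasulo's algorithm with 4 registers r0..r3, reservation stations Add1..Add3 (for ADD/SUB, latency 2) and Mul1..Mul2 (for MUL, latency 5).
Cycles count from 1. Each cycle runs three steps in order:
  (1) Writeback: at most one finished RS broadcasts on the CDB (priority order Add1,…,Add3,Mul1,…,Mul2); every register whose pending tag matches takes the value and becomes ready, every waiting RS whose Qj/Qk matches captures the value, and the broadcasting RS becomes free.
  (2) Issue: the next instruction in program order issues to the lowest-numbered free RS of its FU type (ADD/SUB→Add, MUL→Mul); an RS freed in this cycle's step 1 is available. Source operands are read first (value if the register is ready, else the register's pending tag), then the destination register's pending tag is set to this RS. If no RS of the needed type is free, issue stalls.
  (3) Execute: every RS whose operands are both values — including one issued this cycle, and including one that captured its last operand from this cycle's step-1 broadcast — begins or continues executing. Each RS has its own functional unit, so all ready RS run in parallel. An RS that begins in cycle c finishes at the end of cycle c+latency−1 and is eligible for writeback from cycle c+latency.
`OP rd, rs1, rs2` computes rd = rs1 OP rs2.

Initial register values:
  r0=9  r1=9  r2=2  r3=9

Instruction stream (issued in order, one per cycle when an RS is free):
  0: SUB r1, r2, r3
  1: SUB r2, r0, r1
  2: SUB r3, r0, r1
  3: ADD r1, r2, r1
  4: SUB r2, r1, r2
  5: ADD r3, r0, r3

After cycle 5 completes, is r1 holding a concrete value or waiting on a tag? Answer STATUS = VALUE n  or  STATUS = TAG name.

  c1: issue SUB r1<-Add1  regs: r0:9,r1:Add1,r2:2,r3:9
  c2: issue SUB r2<-Add2  regs: r0:9,r1:Add1,r2:Add2,r3:9
  c3: CDB Add1=-7; issue SUB r3<-Add1  regs: r0:9,r1:-7,r2:Add2,r3:Add1
  c4: issue ADD r1<-Add3  regs: r0:9,r1:Add3,r2:Add2,r3:Add1
  c5: CDB Add1=16; issue SUB r2<-Add1  regs: r0:9,r1:Add3,r2:Add1,r3:16

STATUS = TAG Add3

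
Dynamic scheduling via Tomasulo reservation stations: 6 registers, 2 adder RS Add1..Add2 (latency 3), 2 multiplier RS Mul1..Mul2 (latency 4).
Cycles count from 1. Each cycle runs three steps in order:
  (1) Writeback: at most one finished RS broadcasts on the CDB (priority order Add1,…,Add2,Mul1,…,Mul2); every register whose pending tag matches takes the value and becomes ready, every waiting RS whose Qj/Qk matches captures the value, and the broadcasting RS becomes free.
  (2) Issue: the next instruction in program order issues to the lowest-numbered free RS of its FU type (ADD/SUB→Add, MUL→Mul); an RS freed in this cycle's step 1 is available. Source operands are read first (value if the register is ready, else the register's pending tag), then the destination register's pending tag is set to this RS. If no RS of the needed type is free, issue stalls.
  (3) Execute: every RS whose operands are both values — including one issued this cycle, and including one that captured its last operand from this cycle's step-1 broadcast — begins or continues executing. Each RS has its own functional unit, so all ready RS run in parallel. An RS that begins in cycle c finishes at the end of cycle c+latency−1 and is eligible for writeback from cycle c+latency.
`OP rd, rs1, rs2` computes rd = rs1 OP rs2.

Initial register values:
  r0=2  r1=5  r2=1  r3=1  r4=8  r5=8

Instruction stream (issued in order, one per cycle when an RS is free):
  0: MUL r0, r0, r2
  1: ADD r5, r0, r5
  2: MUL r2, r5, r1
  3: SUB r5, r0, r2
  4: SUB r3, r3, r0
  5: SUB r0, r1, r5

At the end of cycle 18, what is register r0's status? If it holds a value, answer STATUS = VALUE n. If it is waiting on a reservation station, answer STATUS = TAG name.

  c1: issue MUL r0<-Mul1  regs: r0:Mul1,r1:5,r2:1,r3:1,r4:8,r5:8
  c2: issue ADD r5<-Add1  regs: r0:Mul1,r1:5,r2:1,r3:1,r4:8,r5:Add1
  c3: issue MUL r2<-Mul2  regs: r0:Mul1,r1:5,r2:Mul2,r3:1,r4:8,r5:Add1
  c4: issue SUB r5<-Add2  regs: r0:Mul1,r1:5,r2:Mul2,r3:1,r4:8,r5:Add2
  c5: CDB Mul1=2; stall  regs: r0:2,r1:5,r2:Mul2,r3:1,r4:8,r5:Add2
  c6: stall  regs: r0:2,r1:5,r2:Mul2,r3:1,r4:8,r5:Add2
  c7: stall  regs: r0:2,r1:5,r2:Mul2,r3:1,r4:8,r5:Add2
  c8: CDB Add1=10; issue SUB r3<-Add1  regs: r0:2,r1:5,r2:Mul2,r3:Add1,r4:8,r5:Add2
  c9: stall  regs: r0:2,r1:5,r2:Mul2,r3:Add1,r4:8,r5:Add2
  c10: stall  regs: r0:2,r1:5,r2:Mul2,r3:Add1,r4:8,r5:Add2
  c11: CDB Add1=-1; issue SUB r0<-Add1  regs: r0:Add1,r1:5,r2:Mul2,r3:-1,r4:8,r5:Add2
  c12: CDB Mul2=50  regs: r0:Add1,r1:5,r2:50,r3:-1,r4:8,r5:Add2
  c13: -  regs: r0:Add1,r1:5,r2:50,r3:-1,r4:8,r5:Add2
  c14: -  regs: r0:Add1,r1:5,r2:50,r3:-1,r4:8,r5:Add2
  c15: CDB Add2=-48  regs: r0:Add1,r1:5,r2:50,r3:-1,r4:8,r5:-48
  c16: -  regs: r0:Add1,r1:5,r2:50,r3:-1,r4:8,r5:-48
  c17: -  regs: r0:Add1,r1:5,r2:50,r3:-1,r4:8,r5:-48
  c18: CDB Add1=53  regs: r0:53,r1:5,r2:50,r3:-1,r4:8,r5:-48

STATUS = VALUE 53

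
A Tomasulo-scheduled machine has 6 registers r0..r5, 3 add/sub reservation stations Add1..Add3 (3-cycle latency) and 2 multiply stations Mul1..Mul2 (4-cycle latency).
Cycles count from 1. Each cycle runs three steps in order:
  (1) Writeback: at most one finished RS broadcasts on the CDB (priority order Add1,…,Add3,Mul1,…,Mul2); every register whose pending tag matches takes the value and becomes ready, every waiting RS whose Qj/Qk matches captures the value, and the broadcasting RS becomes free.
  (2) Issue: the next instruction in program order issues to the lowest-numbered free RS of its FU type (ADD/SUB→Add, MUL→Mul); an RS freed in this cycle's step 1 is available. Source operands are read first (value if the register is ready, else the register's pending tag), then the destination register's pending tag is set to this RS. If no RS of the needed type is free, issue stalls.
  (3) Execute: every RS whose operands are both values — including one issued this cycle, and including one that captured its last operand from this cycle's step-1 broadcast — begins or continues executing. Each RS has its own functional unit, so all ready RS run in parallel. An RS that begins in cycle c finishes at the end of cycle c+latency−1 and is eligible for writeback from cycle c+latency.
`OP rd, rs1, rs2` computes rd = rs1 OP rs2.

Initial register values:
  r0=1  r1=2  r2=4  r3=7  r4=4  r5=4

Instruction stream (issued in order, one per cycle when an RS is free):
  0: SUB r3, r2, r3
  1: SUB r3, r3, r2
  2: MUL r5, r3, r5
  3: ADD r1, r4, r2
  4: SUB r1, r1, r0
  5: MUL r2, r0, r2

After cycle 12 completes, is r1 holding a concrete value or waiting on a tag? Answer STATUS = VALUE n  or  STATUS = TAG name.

c1: issue SUB r3<-Add1 | r0:1,r1:2,r2:4,r3:Add1,r4:4,r5:4
c2: issue SUB r3<-Add2 | r0:1,r1:2,r2:4,r3:Add2,r4:4,r5:4
c3: issue MUL r5<-Mul1 | r0:1,r1:2,r2:4,r3:Add2,r4:4,r5:Mul1
c4: CDB Add1=-3; issue ADD r1<-Add1 | r0:1,r1:Add1,r2:4,r3:Add2,r4:4,r5:Mul1
c5: issue SUB r1<-Add3 | r0:1,r1:Add3,r2:4,r3:Add2,r4:4,r5:Mul1
c6: issue MUL r2<-Mul2 | r0:1,r1:Add3,r2:Mul2,r3:Add2,r4:4,r5:Mul1
c7: CDB Add1=8 | r0:1,r1:Add3,r2:Mul2,r3:Add2,r4:4,r5:Mul1
c8: CDB Add2=-7 | r0:1,r1:Add3,r2:Mul2,r3:-7,r4:4,r5:Mul1
c9: - | r0:1,r1:Add3,r2:Mul2,r3:-7,r4:4,r5:Mul1
c10: CDB Add3=7 | r0:1,r1:7,r2:Mul2,r3:-7,r4:4,r5:Mul1
c11: CDB Mul2=4 | r0:1,r1:7,r2:4,r3:-7,r4:4,r5:Mul1
c12: CDB Mul1=-28 | r0:1,r1:7,r2:4,r3:-7,r4:4,r5:-28

STATUS = VALUE 7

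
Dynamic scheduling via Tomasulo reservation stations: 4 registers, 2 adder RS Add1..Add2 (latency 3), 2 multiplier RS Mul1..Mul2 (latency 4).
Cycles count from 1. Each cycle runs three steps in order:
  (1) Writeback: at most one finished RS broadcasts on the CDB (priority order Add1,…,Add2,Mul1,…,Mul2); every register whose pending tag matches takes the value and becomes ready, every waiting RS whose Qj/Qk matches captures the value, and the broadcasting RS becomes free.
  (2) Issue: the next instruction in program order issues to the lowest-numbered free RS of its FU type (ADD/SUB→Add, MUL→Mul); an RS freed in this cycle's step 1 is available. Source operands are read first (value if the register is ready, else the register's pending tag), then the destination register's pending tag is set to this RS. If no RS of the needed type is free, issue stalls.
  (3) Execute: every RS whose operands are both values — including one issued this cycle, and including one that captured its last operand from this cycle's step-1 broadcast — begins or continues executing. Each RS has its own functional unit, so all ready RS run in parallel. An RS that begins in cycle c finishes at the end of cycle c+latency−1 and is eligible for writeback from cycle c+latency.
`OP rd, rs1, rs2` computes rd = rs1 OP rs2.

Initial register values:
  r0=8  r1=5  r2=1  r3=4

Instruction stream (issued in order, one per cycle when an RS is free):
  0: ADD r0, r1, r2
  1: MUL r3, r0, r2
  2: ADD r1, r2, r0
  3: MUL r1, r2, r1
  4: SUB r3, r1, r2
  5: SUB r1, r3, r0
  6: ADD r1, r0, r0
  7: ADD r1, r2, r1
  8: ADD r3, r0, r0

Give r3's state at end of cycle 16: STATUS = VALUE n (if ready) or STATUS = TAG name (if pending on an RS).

  c1: issue ADD r0<-Add1  regs: r0:Add1,r1:5,r2:1,r3:4
  c2: issue MUL r3<-Mul1  regs: r0:Add1,r1:5,r2:1,r3:Mul1
  c3: issue ADD r1<-Add2  regs: r0:Add1,r1:Add2,r2:1,r3:Mul1
  c4: CDB Add1=6; issue MUL r1<-Mul2  regs: r0:6,r1:Mul2,r2:1,r3:Mul1
  c5: issue SUB r3<-Add1  regs: r0:6,r1:Mul2,r2:1,r3:Add1
  c6: stall  regs: r0:6,r1:Mul2,r2:1,r3:Add1
  c7: CDB Add2=7; issue SUB r1<-Add2  regs: r0:6,r1:Add2,r2:1,r3:Add1
  c8: CDB Mul1=6; stall  regs: r0:6,r1:Add2,r2:1,r3:Add1
  c9: stall  regs: r0:6,r1:Add2,r2:1,r3:Add1
  c10: stall  regs: r0:6,r1:Add2,r2:1,r3:Add1
  c11: CDB Mul2=7; stall  regs: r0:6,r1:Add2,r2:1,r3:Add1
  c12: stall  regs: r0:6,r1:Add2,r2:1,r3:Add1
  c13: stall  regs: r0:6,r1:Add2,r2:1,r3:Add1
  c14: CDB Add1=6; issue ADD r1<-Add1  regs: r0:6,r1:Add1,r2:1,r3:6
  c15: stall  regs: r0:6,r1:Add1,r2:1,r3:6
  c16: stall  regs: r0:6,r1:Add1,r2:1,r3:6

STATUS = VALUE 6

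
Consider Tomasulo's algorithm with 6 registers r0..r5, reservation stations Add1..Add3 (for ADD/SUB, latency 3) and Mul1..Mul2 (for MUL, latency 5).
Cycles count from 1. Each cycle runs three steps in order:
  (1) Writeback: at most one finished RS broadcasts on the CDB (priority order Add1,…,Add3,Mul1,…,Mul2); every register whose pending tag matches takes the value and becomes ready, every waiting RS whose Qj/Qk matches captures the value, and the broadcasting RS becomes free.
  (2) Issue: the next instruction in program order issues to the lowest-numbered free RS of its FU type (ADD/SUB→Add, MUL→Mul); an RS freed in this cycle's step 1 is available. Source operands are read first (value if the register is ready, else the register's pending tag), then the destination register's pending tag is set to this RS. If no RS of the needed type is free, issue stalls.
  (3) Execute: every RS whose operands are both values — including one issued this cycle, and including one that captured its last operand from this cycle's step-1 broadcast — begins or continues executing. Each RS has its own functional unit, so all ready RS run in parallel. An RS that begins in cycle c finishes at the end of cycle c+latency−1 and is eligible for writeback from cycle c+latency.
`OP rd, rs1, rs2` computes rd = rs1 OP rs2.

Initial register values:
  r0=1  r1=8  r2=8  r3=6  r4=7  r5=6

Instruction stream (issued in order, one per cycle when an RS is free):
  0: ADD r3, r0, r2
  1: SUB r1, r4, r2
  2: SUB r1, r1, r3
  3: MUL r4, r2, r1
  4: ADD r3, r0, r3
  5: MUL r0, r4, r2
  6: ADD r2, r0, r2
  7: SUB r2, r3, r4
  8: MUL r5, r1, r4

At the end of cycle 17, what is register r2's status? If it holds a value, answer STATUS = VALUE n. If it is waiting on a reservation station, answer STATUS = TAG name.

STATUS = VALUE 90

c1: issue ADD r3<-Add1 | r0:1,r1:8,r2:8,r3:Add1,r4:7,r5:6
c2: issue SUB r1<-Add2 | r0:1,r1:Add2,r2:8,r3:Add1,r4:7,r5:6
c3: issue SUB r1<-Add3 | r0:1,r1:Add3,r2:8,r3:Add1,r4:7,r5:6
c4: CDB Add1=9; issue MUL r4<-Mul1 | r0:1,r1:Add3,r2:8,r3:9,r4:Mul1,r5:6
c5: CDB Add2=-1; issue ADD r3<-Add1 | r0:1,r1:Add3,r2:8,r3:Add1,r4:Mul1,r5:6
c6: issue MUL r0<-Mul2 | r0:Mul2,r1:Add3,r2:8,r3:Add1,r4:Mul1,r5:6
c7: issue ADD r2<-Add2 | r0:Mul2,r1:Add3,r2:Add2,r3:Add1,r4:Mul1,r5:6
c8: CDB Add1=10; issue SUB r2<-Add1 | r0:Mul2,r1:Add3,r2:Add1,r3:10,r4:Mul1,r5:6
c9: CDB Add3=-10; stall | r0:Mul2,r1:-10,r2:Add1,r3:10,r4:Mul1,r5:6
c10: stall | r0:Mul2,r1:-10,r2:Add1,r3:10,r4:Mul1,r5:6
c11: stall | r0:Mul2,r1:-10,r2:Add1,r3:10,r4:Mul1,r5:6
c12: stall | r0:Mul2,r1:-10,r2:Add1,r3:10,r4:Mul1,r5:6
c13: stall | r0:Mul2,r1:-10,r2:Add1,r3:10,r4:Mul1,r5:6
c14: CDB Mul1=-80; issue MUL r5<-Mul1 | r0:Mul2,r1:-10,r2:Add1,r3:10,r4:-80,r5:Mul1
c15: - | r0:Mul2,r1:-10,r2:Add1,r3:10,r4:-80,r5:Mul1
c16: - | r0:Mul2,r1:-10,r2:Add1,r3:10,r4:-80,r5:Mul1
c17: CDB Add1=90 | r0:Mul2,r1:-10,r2:90,r3:10,r4:-80,r5:Mul1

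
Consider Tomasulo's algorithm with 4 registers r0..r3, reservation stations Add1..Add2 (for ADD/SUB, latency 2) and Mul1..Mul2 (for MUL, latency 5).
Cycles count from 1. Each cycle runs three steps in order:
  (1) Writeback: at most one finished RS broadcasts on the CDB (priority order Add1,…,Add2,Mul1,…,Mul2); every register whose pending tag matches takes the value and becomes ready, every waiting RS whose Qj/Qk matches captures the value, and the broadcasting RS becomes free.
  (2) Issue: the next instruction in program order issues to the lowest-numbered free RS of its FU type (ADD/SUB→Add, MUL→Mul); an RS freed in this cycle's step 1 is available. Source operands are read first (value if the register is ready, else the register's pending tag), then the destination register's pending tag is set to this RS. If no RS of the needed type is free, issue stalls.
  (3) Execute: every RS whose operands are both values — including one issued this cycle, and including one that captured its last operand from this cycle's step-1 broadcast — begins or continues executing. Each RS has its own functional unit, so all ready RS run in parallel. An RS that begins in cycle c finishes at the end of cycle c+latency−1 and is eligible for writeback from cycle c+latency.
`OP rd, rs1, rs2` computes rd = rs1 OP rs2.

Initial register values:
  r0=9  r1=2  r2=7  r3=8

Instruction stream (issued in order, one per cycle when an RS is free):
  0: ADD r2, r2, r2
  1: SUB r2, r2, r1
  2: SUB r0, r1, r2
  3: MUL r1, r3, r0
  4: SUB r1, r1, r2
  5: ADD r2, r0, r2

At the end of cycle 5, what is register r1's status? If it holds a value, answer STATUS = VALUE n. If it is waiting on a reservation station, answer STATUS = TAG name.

c1: issue ADD r2<-Add1 | r0:9,r1:2,r2:Add1,r3:8
c2: issue SUB r2<-Add2 | r0:9,r1:2,r2:Add2,r3:8
c3: CDB Add1=14; issue SUB r0<-Add1 | r0:Add1,r1:2,r2:Add2,r3:8
c4: issue MUL r1<-Mul1 | r0:Add1,r1:Mul1,r2:Add2,r3:8
c5: CDB Add2=12; issue SUB r1<-Add2 | r0:Add1,r1:Add2,r2:12,r3:8

STATUS = TAG Add2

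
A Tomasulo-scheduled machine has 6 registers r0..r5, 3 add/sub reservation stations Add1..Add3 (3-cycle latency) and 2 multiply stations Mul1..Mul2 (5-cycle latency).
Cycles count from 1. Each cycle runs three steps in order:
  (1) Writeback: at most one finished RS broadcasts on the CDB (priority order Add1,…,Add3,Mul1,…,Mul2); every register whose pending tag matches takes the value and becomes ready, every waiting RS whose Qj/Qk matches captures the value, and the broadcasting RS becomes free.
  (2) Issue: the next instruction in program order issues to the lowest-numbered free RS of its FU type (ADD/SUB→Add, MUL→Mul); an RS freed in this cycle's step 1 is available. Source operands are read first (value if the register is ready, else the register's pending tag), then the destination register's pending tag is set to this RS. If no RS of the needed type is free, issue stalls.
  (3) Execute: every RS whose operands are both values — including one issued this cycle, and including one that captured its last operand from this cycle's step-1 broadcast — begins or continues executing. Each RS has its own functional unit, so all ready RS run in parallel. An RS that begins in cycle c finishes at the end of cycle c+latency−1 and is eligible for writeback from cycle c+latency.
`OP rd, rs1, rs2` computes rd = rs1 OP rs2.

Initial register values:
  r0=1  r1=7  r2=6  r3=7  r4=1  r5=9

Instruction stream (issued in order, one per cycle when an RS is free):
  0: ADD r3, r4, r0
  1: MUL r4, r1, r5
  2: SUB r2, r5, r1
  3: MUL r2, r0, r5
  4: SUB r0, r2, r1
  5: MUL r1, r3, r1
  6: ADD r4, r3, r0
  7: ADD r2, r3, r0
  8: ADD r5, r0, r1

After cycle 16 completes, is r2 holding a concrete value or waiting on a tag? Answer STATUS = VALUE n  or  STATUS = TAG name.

STATUS = TAG Add3

  c1: issue ADD r3<-Add1  regs: r0:1,r1:7,r2:6,r3:Add1,r4:1,r5:9
  c2: issue MUL r4<-Mul1  regs: r0:1,r1:7,r2:6,r3:Add1,r4:Mul1,r5:9
  c3: issue SUB r2<-Add2  regs: r0:1,r1:7,r2:Add2,r3:Add1,r4:Mul1,r5:9
  c4: CDB Add1=2; issue MUL r2<-Mul2  regs: r0:1,r1:7,r2:Mul2,r3:2,r4:Mul1,r5:9
  c5: issue SUB r0<-Add1  regs: r0:Add1,r1:7,r2:Mul2,r3:2,r4:Mul1,r5:9
  c6: CDB Add2=2; stall  regs: r0:Add1,r1:7,r2:Mul2,r3:2,r4:Mul1,r5:9
  c7: CDB Mul1=63; issue MUL r1<-Mul1  regs: r0:Add1,r1:Mul1,r2:Mul2,r3:2,r4:63,r5:9
  c8: issue ADD r4<-Add2  regs: r0:Add1,r1:Mul1,r2:Mul2,r3:2,r4:Add2,r5:9
  c9: CDB Mul2=9; issue ADD r2<-Add3  regs: r0:Add1,r1:Mul1,r2:Add3,r3:2,r4:Add2,r5:9
  c10: stall  regs: r0:Add1,r1:Mul1,r2:Add3,r3:2,r4:Add2,r5:9
  c11: stall  regs: r0:Add1,r1:Mul1,r2:Add3,r3:2,r4:Add2,r5:9
  c12: CDB Add1=2; issue ADD r5<-Add1  regs: r0:2,r1:Mul1,r2:Add3,r3:2,r4:Add2,r5:Add1
  c13: CDB Mul1=14  regs: r0:2,r1:14,r2:Add3,r3:2,r4:Add2,r5:Add1
  c14: -  regs: r0:2,r1:14,r2:Add3,r3:2,r4:Add2,r5:Add1
  c15: CDB Add2=4  regs: r0:2,r1:14,r2:Add3,r3:2,r4:4,r5:Add1
  c16: CDB Add1=16  regs: r0:2,r1:14,r2:Add3,r3:2,r4:4,r5:16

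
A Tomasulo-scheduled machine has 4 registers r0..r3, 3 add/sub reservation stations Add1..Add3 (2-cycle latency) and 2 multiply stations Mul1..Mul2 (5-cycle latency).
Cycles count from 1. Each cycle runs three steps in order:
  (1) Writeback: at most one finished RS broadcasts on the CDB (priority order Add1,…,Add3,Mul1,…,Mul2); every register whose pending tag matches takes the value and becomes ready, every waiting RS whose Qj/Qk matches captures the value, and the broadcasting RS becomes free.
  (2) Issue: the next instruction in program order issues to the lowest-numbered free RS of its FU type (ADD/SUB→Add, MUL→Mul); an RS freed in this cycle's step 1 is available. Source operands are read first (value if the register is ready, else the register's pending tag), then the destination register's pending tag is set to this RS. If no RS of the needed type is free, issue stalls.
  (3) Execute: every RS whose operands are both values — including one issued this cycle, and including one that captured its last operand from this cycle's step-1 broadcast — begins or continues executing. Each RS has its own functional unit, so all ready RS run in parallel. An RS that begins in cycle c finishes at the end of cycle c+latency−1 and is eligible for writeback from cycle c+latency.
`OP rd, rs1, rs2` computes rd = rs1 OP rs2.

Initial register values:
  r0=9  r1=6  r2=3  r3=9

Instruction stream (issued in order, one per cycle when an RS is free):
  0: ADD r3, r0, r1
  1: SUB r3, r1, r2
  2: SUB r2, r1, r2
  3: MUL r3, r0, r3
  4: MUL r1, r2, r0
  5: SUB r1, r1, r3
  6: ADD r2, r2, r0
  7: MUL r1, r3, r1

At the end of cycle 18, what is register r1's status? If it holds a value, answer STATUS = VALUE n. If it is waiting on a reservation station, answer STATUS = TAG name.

STATUS = VALUE 0

c1: issue ADD r3<-Add1 | r0:9,r1:6,r2:3,r3:Add1
c2: issue SUB r3<-Add2 | r0:9,r1:6,r2:3,r3:Add2
c3: CDB Add1=15; issue SUB r2<-Add1 | r0:9,r1:6,r2:Add1,r3:Add2
c4: CDB Add2=3; issue MUL r3<-Mul1 | r0:9,r1:6,r2:Add1,r3:Mul1
c5: CDB Add1=3; issue MUL r1<-Mul2 | r0:9,r1:Mul2,r2:3,r3:Mul1
c6: issue SUB r1<-Add1 | r0:9,r1:Add1,r2:3,r3:Mul1
c7: issue ADD r2<-Add2 | r0:9,r1:Add1,r2:Add2,r3:Mul1
c8: stall | r0:9,r1:Add1,r2:Add2,r3:Mul1
c9: CDB Add2=12; stall | r0:9,r1:Add1,r2:12,r3:Mul1
c10: CDB Mul1=27; issue MUL r1<-Mul1 | r0:9,r1:Mul1,r2:12,r3:27
c11: CDB Mul2=27 | r0:9,r1:Mul1,r2:12,r3:27
c12: - | r0:9,r1:Mul1,r2:12,r3:27
c13: CDB Add1=0 | r0:9,r1:Mul1,r2:12,r3:27
c14: - | r0:9,r1:Mul1,r2:12,r3:27
c15: - | r0:9,r1:Mul1,r2:12,r3:27
c16: - | r0:9,r1:Mul1,r2:12,r3:27
c17: - | r0:9,r1:Mul1,r2:12,r3:27
c18: CDB Mul1=0 | r0:9,r1:0,r2:12,r3:27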